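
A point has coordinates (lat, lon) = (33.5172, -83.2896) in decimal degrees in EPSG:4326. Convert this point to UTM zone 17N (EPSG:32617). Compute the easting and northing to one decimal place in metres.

Zone 17 central meridian λ₀ = 6×17 − 183 = -81°; Δλ = -2.2896°.
Transverse Mercator on WGS84 with k₀ = 0.9996 gives E = 287349.457 m, N = 3710973.096 m.

E 287349.5 m, N 3710973.1 m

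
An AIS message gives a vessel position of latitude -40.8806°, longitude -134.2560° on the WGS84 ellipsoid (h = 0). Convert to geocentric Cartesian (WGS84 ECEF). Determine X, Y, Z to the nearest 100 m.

X -3370200 m, Y -3458900 m, Z -4152400 m

WGS84: a = 6378137 m, e² = 0.006694380; N(φ) = a/√(1−e²sin²φ) = 6387301.497 m.
X = (N+h)·cosφ·cosλ = -3370187.552 m; Y = (N+h)·cosφ·sinλ = -3458869.548 m; Z = (N(1−e²)+h)·sinφ = -4152406.922 m.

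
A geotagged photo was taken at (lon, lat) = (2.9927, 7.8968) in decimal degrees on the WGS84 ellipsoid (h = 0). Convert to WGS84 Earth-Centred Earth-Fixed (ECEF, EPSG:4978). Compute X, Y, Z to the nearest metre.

WGS84: a = 6378137 m, e² = 0.006694380; N(φ) = a/√(1−e²sin²φ) = 6378540.015 m.
X = (N+h)·cosφ·cosλ = 6309436.606 m; Y = (N+h)·cosφ·sinλ = 329857.479 m; Z = (N(1−e²)+h)·sinφ = 870476.101 m.

X 6309437 m, Y 329857 m, Z 870476 m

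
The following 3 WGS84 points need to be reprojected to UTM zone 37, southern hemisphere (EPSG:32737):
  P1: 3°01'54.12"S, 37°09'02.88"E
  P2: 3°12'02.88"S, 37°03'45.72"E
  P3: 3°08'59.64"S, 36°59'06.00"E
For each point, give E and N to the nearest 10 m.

P1: E 294480 m, N 9664730 m; P2: E 284720 m, N 9646010 m; P3: E 276070 m, N 9651620 m

UTM zone 37S: λ₀ = 39°, k₀ = 0.9996.
P1 (-3.0317°, 37.1508°) → (294480.682, 9664727.468) m.
P2 (-3.2008°, 37.0627°) → (284720.022, 9646008.460) m.
P3 (-3.1499°, 36.9850°) → (276071.244, 9651621.455) m.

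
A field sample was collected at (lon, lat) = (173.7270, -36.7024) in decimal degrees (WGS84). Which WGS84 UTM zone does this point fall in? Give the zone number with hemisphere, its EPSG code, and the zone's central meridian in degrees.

Zone 59S (EPSG:32759), central meridian 171°

UTM zone = ⌊(λ + 180)/6⌋ + 1; 173.7270° ∈ [168°, 174°) → zone 59.
Hemisphere: S (φ < 0).
Central meridian λ₀ = 6×59 − 183 = 171°.
EPSG code: 32759.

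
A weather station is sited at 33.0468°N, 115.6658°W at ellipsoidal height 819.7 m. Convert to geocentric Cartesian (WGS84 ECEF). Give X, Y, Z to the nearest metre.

X -2318209 m, Y -4824249 m, Z 3458757 m

WGS84: a = 6378137 m, e² = 0.006694380; N(φ) = a/√(1−e²sin²φ) = 6384495.172 m.
X = (N+h)·cosφ·cosλ = -2318208.738 m; Y = (N+h)·cosφ·sinλ = -4824249.094 m; Z = (N(1−e²)+h)·sinφ = 3458757.480 m.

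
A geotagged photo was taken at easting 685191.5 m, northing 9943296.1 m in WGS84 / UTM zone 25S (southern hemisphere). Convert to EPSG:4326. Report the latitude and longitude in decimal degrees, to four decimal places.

lat -0.5128°, lon -31.3359°

Zone 25S: λ₀ = -33°, k₀ = 0.9996, false easting 500000 m, false northing 10000000 m.
Meridian distance M = (N − FN)/k₀ = -56726.6 m.
Inverse transverse Mercator on WGS84 gives φ = -0.51280002°, λ = -31.33590008°.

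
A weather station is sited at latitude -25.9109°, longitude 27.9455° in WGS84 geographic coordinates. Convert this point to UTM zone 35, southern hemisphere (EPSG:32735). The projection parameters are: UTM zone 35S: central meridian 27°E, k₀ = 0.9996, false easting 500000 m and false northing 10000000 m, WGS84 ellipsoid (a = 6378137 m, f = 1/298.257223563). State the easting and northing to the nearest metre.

Zone 35 central meridian λ₀ = 6×35 − 183 = 27°; Δλ = +0.9455°.
Transverse Mercator on WGS84 with k₀ = 0.9996 gives E = 594697.376 m, N = 7133841.912 m.

E 594697 m, N 7133842 m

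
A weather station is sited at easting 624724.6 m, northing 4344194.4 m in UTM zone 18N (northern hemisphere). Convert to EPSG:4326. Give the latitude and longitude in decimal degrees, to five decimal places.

lat 39.23810°, lon -73.55480°

Zone 18N: λ₀ = -75°, k₀ = 0.9996, false easting 500000 m.
Meridian distance M = (N − FN)/k₀ = 4345932.8 m.
Inverse transverse Mercator on WGS84 gives φ = 39.23809961°, λ = -73.55479971°.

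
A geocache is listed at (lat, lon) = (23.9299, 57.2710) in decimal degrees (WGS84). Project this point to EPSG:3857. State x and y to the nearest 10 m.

Web Mercator is spherical with R = a = 6378137 m.
x = R·λ = 6378137 × 0.999567516 = 6375378.557 m.
y = R·ln tan(π/4 + φ/2) = 6378137 × 0.430355830 = 2744868.443 m.

x 6375380 m, y 2744870 m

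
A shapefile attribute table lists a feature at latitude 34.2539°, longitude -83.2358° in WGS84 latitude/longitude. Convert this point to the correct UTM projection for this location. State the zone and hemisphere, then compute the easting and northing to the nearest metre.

Zone 17N: E 294126 m, N 3792570 m

Longitude -83.2358° lies in the 6° band [-84°, -78°), giving zone 17; latitude is north of the equator, so 17N.
Zone 17 central meridian λ₀ = 6×17 − 183 = -81°; Δλ = -2.2358°.
Transverse Mercator on WGS84 with k₀ = 0.9996 gives E = 294125.746 m, N = 3792570.086 m.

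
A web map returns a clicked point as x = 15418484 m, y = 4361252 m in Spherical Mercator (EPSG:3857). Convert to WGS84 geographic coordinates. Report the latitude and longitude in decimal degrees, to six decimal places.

R = 6378137 m. λ = x/R = 138.50659835°.
φ = 2·arctan(exp(y/R)) − 90° = 2·arctan(1.98136) − 90° = 36.43940146°.

lat 36.439401°, lon 138.506598°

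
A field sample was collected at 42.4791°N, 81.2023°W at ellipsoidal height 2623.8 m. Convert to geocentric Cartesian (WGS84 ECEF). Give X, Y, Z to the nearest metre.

X 720860 m, Y -4657707 m, Z 4286775 m

WGS84: a = 6378137 m, e² = 0.006694380; N(φ) = a/√(1−e²sin²φ) = 6387895.675 m.
X = (N+h)·cosφ·cosλ = 720859.711 m; Y = (N+h)·cosφ·sinλ = -4657707.152 m; Z = (N(1−e²)+h)·sinφ = 4286774.666 m.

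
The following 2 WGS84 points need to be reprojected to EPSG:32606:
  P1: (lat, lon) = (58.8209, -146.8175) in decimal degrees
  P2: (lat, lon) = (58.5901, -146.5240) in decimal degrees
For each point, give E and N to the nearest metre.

P1: E 510539 m, N 6520124 m; P2: E 527671 m, N 6494509 m

UTM zone 6N: λ₀ = -147°, k₀ = 0.9996.
P1 (58.8209°, -146.8175°) → (510539.436, 6520123.769) m.
P2 (58.5901°, -146.5240°) → (527671.470, 6494508.979) m.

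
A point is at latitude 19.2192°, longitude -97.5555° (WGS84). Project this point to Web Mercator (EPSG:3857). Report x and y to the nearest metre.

x -10859829 m, y 2180760 m

Web Mercator is spherical with R = a = 6378137 m.
x = R·λ = 6378137 × -1.702664678 = -10859828.584 m.
y = R·ln tan(π/4 + φ/2) = 6378137 × 0.341911790 = 2180760.239 m.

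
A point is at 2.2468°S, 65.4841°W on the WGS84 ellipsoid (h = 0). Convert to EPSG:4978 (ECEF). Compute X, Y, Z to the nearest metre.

X 2644560 m, Y -5798692 m, Z -248376 m

WGS84: a = 6378137 m, e² = 0.006694380; N(φ) = a/√(1−e²sin²φ) = 6378169.812 m.
X = (N+h)·cosφ·cosλ = 2644559.812 m; Y = (N+h)·cosφ·sinλ = -5798691.977 m; Z = (N(1−e²)+h)·sinφ = -248375.893 m.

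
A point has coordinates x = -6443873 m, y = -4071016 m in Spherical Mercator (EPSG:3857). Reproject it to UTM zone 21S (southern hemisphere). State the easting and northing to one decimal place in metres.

Web Mercator inverse (R = 6378137 m) → φ = -34.31380051°, λ = -57.88629605°.
UTM 21S forward: E = 418453.480 m, N = 6202693.989 m.

E 418453.5 m, N 6202694.0 m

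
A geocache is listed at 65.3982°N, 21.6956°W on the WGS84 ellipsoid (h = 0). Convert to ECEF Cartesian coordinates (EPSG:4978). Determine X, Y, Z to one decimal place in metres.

X 2474036.1 m, Y -984318.5 m, Z 5776333.1 m

WGS84: a = 6378137 m, e² = 0.006694380; N(φ) = a/√(1−e²sin²φ) = 6395859.388 m.
X = (N+h)·cosφ·cosλ = 2474036.113 m; Y = (N+h)·cosφ·sinλ = -984318.472 m; Z = (N(1−e²)+h)·sinφ = 5776333.079 m.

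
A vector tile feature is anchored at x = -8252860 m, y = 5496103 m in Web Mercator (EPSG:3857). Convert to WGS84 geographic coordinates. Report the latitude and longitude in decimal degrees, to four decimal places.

lat 44.1978°, lon -74.1367°

R = 6378137 m. λ = x/R = -74.13670276°.
φ = 2·arctan(exp(y/R)) − 90° = 2·arctan(2.36720) − 90° = 44.19779750°.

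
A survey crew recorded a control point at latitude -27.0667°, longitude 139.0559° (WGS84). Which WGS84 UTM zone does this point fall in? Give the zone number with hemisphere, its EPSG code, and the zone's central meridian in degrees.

UTM zone = ⌊(λ + 180)/6⌋ + 1; 139.0559° ∈ [138°, 144°) → zone 54.
Hemisphere: S (φ < 0).
Central meridian λ₀ = 6×54 − 183 = 141°.
EPSG code: 32754.

Zone 54S (EPSG:32754), central meridian 141°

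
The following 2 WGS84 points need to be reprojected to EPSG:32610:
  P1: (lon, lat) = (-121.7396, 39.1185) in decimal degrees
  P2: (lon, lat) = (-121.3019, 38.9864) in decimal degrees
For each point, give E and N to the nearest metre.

P1: E 608960 m, N 4330683 m; P2: E 647074 m, N 4316639 m

UTM zone 10N: λ₀ = -123°, k₀ = 0.9996.
P1 (39.1185°, -121.7396°) → (608959.776, 4330682.995) m.
P2 (38.9864°, -121.3019°) → (647074.138, 4316638.772) m.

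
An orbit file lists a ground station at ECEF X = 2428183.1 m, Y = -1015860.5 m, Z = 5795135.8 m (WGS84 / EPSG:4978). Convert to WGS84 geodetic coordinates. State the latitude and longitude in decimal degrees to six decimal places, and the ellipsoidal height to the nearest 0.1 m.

lat 65.717200°, lon -22.702601°, h 4481.7 m

λ = atan2(Y, X) = -22.70260072°; p = √(X²+Y²) = 2632118.1 m.
Bowring's method on WGS84 (a = 6378137 m, b = 6356752.314 m) gives φ = 65.71720032°, h = 4481.698 m.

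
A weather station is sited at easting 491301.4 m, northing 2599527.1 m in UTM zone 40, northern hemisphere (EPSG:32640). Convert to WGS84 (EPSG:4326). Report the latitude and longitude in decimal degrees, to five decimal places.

lat 23.50590°, lon 56.91480°

Zone 40N: λ₀ = 57°, k₀ = 0.9996, false easting 500000 m.
Meridian distance M = (N − FN)/k₀ = 2600567.3 m.
Inverse transverse Mercator on WGS84 gives φ = 23.50589977°, λ = 56.91479951°.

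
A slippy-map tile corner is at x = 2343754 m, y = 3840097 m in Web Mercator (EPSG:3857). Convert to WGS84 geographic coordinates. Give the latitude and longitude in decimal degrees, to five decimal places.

R = 6378137 m. λ = x/R = 21.05430040°.
φ = 2·arctan(exp(y/R)) − 90° = 2·arctan(1.82590) − 90° = 32.58309769°.

lat 32.58310°, lon 21.05430°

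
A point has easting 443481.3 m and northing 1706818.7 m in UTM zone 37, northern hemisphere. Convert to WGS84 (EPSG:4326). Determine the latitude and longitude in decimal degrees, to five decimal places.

Zone 37N: λ₀ = 39°, k₀ = 0.9996, false easting 500000 m.
Meridian distance M = (N − FN)/k₀ = 1707501.7 m.
Inverse transverse Mercator on WGS84 gives φ = 15.43779983°, λ = 38.47320045°.

lat 15.43780°, lon 38.47320°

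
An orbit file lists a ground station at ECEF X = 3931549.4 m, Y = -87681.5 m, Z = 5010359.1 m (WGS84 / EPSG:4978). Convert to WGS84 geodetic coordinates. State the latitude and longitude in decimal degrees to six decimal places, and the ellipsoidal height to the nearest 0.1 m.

λ = atan2(Y, X) = -1.27759993°; p = √(X²+Y²) = 3932527.0 m.
Bowring's method on WGS84 (a = 6378137 m, b = 6356752.314 m) gives φ = 52.05899977°, h = 4459.216 m.

lat 52.059000°, lon -1.277600°, h 4459.2 m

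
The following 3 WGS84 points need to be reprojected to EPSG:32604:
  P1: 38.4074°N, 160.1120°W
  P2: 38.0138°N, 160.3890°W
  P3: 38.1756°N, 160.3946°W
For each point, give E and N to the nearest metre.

P1: E 402911 m, N 4251604 m; P2: E 378069 m, N 4208256 m; P3: E 377848 m, N 4226217 m

UTM zone 4N: λ₀ = -159°, k₀ = 0.9996.
P1 (38.4074°, -160.1120°) → (402910.546, 4251603.825) m.
P2 (38.0138°, -160.3890°) → (378069.454, 4208256.464) m.
P3 (38.1756°, -160.3946°) → (377847.510, 4226217.438) m.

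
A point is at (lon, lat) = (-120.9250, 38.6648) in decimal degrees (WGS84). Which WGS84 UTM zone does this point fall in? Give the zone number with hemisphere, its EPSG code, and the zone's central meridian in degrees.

UTM zone = ⌊(λ + 180)/6⌋ + 1; -120.9250° ∈ [-126°, -120°) → zone 10.
Hemisphere: N (φ ≥ 0).
Central meridian λ₀ = 6×10 − 183 = -123°.
EPSG code: 32610.

Zone 10N (EPSG:32610), central meridian -123°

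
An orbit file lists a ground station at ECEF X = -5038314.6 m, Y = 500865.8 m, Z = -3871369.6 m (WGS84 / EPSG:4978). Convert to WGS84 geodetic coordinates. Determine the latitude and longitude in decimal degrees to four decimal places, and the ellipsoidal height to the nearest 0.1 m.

lat -37.5879°, lon 174.3228°, h 3394.0 m

λ = atan2(Y, X) = 174.32280041°; p = √(X²+Y²) = 5063149.3 m.
Bowring's method on WGS84 (a = 6378137 m, b = 6356752.314 m) gives φ = -37.58790000°, h = 3393.954 m.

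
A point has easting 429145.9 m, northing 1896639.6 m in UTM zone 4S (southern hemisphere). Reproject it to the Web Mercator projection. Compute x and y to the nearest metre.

Unproject from UTM 4S (λ₀ = -159°) → φ = -73.01429984°, λ = -161.17339950°.
Web Mercator (R = 6378137 m): x = -17941740.762 m, y = -12128924.753 m.

x -17941741 m, y -12128925 m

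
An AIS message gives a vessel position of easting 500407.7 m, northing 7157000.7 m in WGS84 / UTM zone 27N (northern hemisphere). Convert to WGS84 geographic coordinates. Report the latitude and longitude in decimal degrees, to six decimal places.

lat 64.538300°, lon -20.991501°

Zone 27N: λ₀ = -21°, k₀ = 0.9996, false easting 500000 m.
Meridian distance M = (N − FN)/k₀ = 7159864.6 m.
Inverse transverse Mercator on WGS84 gives φ = 64.53830025°, λ = -20.99150077°.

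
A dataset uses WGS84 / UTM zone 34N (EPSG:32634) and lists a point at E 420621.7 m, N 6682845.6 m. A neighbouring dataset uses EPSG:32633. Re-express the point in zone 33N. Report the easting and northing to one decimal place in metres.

UTM 34N → geographic: φ = 60.27449976°, λ = 19.56489977°.
UTM 33N (λ₀ = 15°) forward: E = 752371.379 m, N = 6690719.748 m.

E 752371.4 m, N 6690719.7 m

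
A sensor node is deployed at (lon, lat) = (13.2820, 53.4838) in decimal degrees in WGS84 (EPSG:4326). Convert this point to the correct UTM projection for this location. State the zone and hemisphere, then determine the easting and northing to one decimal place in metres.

Longitude 13.2820° lies in the 6° band [12°, 18°), giving zone 33; latitude is north of the equator, so 33N.
Zone 33 central meridian λ₀ = 6×33 − 183 = 15°; Δλ = -1.7180°.
Transverse Mercator on WGS84 with k₀ = 0.9996 gives E = 386002.285 m, N = 5927465.246 m.

Zone 33N: E 386002.3 m, N 5927465.2 m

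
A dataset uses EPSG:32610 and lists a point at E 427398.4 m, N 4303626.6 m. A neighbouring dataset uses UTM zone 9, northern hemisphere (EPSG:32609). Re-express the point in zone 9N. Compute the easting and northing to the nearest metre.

UTM 10N → geographic: φ = 38.87849997°, λ = -123.83699952°.
UTM 9N (λ₀ = -129°) forward: E = 947966.306 m, N = 4315981.429 m.

E 947966 m, N 4315981 m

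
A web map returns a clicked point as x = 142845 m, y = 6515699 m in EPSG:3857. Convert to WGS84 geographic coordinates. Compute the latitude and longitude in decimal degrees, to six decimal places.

R = 6378137 m. λ = x/R = 1.28319847°.
φ = 2·arctan(exp(y/R)) − 90° = 2·arctan(2.77755) − 90° = 50.399197497°.

lat 50.399197°, lon 1.283198°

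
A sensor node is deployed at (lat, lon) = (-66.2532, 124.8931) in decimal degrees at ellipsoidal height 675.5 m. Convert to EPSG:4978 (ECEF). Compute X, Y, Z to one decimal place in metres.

WGS84: a = 6378137 m, e² = 0.006694380; N(φ) = a/√(1−e²sin²φ) = 6396099.426 m.
X = (N+h)·cosφ·cosλ = -1473566.396 m; Y = (N+h)·cosφ·sinλ = 2112850.090 m; Z = (N(1−e²)+h)·sinφ = -5815992.700 m.

X -1473566.4 m, Y 2112850.1 m, Z -5815992.7 m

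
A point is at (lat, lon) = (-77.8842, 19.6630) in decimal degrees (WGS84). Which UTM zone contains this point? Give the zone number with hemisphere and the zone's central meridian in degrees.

UTM zone = ⌊(λ + 180)/6⌋ + 1; 19.6630° ∈ [18°, 24°) → zone 34.
Hemisphere: S (φ < 0).
Central meridian λ₀ = 6×34 − 183 = 21°.

Zone 34S, central meridian 21°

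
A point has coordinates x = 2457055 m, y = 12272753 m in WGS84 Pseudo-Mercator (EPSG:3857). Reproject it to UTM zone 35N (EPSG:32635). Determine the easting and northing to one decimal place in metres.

Web Mercator inverse (R = 6378137 m) → φ = 73.38770115°, λ = 22.07210060°.
UTM 35N forward: E = 342907.592 m, N = 8150208.088 m.

E 342907.6 m, N 8150208.1 m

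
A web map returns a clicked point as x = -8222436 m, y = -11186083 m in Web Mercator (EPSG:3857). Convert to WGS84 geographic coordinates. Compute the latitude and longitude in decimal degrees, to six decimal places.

R = 6378137 m. λ = x/R = -73.86339931°.
φ = 2·arctan(exp(y/R)) − 90° = 2·arctan(0.17311) − 90° = -70.35749952°.

lat -70.357500°, lon -73.863399°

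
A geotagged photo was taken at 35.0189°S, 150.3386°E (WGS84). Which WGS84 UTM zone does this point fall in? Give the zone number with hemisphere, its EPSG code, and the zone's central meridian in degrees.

UTM zone = ⌊(λ + 180)/6⌋ + 1; 150.3386° ∈ [150°, 156°) → zone 56.
Hemisphere: S (φ < 0).
Central meridian λ₀ = 6×56 − 183 = 153°.
EPSG code: 32756.

Zone 56S (EPSG:32756), central meridian 153°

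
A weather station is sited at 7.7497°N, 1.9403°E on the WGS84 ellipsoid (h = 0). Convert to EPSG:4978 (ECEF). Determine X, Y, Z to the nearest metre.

X 6316644 m, Y 213993 m, Z 854359 m

WGS84: a = 6378137 m, e² = 0.006694380; N(φ) = a/√(1−e²sin²φ) = 6378525.229 m.
X = (N+h)·cosφ·cosλ = 6316643.894 m; Y = (N+h)·cosφ·sinλ = 213992.576 m; Z = (N(1−e²)+h)·sinφ = 854359.018 m.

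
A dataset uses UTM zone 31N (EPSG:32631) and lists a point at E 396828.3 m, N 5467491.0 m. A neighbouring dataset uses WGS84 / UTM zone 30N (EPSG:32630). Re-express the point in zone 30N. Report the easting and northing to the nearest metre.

UTM 31N → geographic: φ = 49.35140035°, λ = 1.57940062°.
UTM 30N (λ₀ = -3°) forward: E = 832532.738 m, N = 5476613.037 m.

E 832533 m, N 5476613 m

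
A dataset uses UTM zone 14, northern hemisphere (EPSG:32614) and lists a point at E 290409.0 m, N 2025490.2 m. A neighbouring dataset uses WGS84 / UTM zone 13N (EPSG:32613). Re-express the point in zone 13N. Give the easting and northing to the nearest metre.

E 924785 m, N 2029034 m

UTM 14N → geographic: φ = 18.30879990°, λ = -100.98300031°.
UTM 13N (λ₀ = -105°) forward: E = 924785.039 m, N = 2029033.736 m.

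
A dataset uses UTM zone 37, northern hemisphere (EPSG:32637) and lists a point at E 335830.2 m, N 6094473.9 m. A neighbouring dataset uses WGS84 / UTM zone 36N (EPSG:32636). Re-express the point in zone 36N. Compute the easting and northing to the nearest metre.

E 719863 m, N 6096864 m

UTM 37N → geographic: φ = 54.97010028°, λ = 36.43519992°.
UTM 36N (λ₀ = 33°) forward: E = 719863.166 m, N = 6096863.974 m.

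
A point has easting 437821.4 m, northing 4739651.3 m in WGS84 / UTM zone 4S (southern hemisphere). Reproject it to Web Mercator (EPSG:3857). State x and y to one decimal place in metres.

Unproject from UTM 4S (λ₀ = -159°) → φ = -47.49360014°, λ = -159.82549990°.
Web Mercator (R = 6378137 m): x = -17791693.265 m, y = -6023017.655 m.

x -17791693.3 m, y -6023017.7 m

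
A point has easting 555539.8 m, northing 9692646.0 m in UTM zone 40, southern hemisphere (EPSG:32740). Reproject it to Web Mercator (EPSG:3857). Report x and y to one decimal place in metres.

Unproject from UTM 40S (λ₀ = 57°) → φ = -2.78059984°, λ = 57.49970023°.
Web Mercator (R = 6378137 m): x = 6400837.3499 m, y = -309656.534 m.

x 6400837.3 m, y -309656.5 m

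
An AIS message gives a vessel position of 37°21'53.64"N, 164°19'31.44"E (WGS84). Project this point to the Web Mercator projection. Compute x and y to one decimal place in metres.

x 18292619.9 m, y 4490091.9 m

Web Mercator is spherical with R = a = 6378137 m.
x = R·λ = 6378137 × 2.868019275 = 18292619.852 m.
y = R·ln tan(π/4 + φ/2) = 6378137 × 0.703981731 = 4490091.928 m.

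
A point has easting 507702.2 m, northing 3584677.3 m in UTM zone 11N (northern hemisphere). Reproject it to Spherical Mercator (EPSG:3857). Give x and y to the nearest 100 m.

Unproject from UTM 11N (λ₀ = -117°) → φ = 32.39910034°, λ = -116.91809997°.
Web Mercator (R = 6378137 m): x = -13015263.354 m, y = 3815813.518 m.

x -13015300 m, y 3815800 m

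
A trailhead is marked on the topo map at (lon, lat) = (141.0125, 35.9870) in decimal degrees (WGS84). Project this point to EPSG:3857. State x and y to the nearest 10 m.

x 15697440 m, y 4298830 m

Web Mercator is spherical with R = a = 6378137 m.
x = R·λ = 6378137 × 2.461132411 = 15697439.695 m.
y = R·ln tan(π/4 + φ/2) = 6378137 × 0.673995046 = 4298832.739 m.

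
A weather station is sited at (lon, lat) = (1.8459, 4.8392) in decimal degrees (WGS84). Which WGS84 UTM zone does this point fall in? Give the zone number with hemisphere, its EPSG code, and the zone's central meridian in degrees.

Zone 31N (EPSG:32631), central meridian 3°

UTM zone = ⌊(λ + 180)/6⌋ + 1; 1.8459° ∈ [0°, 6°) → zone 31.
Hemisphere: N (φ ≥ 0).
Central meridian λ₀ = 6×31 − 183 = 3°.
EPSG code: 32631.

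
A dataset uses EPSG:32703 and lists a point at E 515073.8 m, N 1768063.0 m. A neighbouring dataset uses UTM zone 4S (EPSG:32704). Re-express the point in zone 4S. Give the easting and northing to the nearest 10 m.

E 332690 m, N 1760390 m

UTM 3S → geographic: φ = -74.17780043°, λ = -164.50469837°.
UTM 4S (λ₀ = -159°) forward: E = 332690.007 m, N = 1760386.192 m.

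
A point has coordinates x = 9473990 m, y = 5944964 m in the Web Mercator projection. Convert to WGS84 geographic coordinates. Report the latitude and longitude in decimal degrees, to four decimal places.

R = 6378137 m. λ = x/R = 85.10630019°.
φ = 2·arctan(exp(y/R)) − 90° = 2·arctan(2.53980) − 90° = 47.01770219°.

lat 47.0177°, lon 85.1063°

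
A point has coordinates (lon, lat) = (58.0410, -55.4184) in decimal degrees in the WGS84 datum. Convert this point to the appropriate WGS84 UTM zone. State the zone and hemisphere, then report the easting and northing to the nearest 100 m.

Zone 40S: E 565900 m, N 3858200 m

Longitude 58.0410° lies in the 6° band [54°, 60°), giving zone 40; latitude is south of the equator, so 40S.
Zone 40 central meridian λ₀ = 6×40 − 183 = 57°; Δλ = +1.0410°.
Transverse Mercator on WGS84 with k₀ = 0.9996 gives E = 565895.222 m, N = 3858154.958 m.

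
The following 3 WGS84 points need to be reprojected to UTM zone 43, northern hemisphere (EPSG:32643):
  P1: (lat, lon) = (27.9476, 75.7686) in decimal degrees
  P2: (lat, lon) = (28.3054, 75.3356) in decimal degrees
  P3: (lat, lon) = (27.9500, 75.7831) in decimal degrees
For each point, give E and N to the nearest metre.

UTM zone 43N: λ₀ = 75°, k₀ = 0.9996.
P1 (27.9476°, 75.7686°) → (575608.497, 3091635.459) m.
P2 (28.3054°, 75.3356°) → (532903.646, 3131079.540) m.
P3 (27.9500°, 75.7831°) → (577033.233, 3091910.384) m.

P1: E 575608 m, N 3091635 m; P2: E 532904 m, N 3131080 m; P3: E 577033 m, N 3091910 m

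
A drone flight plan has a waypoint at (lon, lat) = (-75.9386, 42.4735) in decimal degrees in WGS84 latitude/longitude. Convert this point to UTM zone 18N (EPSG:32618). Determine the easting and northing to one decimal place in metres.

E 422846.0 m, N 4702777.3 m

Zone 18 central meridian λ₀ = 6×18 − 183 = -75°; Δλ = -0.9386°.
Transverse Mercator on WGS84 with k₀ = 0.9996 gives E = 422846.000 m, N = 4702777.312 m.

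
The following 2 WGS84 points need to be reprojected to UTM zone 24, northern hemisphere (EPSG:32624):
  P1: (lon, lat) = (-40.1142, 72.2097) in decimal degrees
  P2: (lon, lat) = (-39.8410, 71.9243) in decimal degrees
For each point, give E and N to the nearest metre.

P1: E 462006 m, N 8012675 m; P2: E 470877 m, N 7980692 m

UTM zone 24N: λ₀ = -39°, k₀ = 0.9996.
P1 (72.2097°, -40.1142°) → (462005.561, 8012674.808) m.
P2 (71.9243°, -39.8410°) → (470876.542, 7980692.033) m.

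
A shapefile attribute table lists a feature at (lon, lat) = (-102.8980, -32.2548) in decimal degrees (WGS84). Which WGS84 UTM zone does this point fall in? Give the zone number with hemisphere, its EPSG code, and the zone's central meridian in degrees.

Zone 13S (EPSG:32713), central meridian -105°

UTM zone = ⌊(λ + 180)/6⌋ + 1; -102.8980° ∈ [-108°, -102°) → zone 13.
Hemisphere: S (φ < 0).
Central meridian λ₀ = 6×13 − 183 = -105°.
EPSG code: 32713.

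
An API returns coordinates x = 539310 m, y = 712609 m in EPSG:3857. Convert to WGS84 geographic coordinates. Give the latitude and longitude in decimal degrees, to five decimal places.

R = 6378137 m. λ = x/R = 4.84470416°.
φ = 2·arctan(exp(y/R)) − 90° = 2·arctan(1.11821) − 90° = 6.38819883°.

lat 6.38820°, lon 4.84470°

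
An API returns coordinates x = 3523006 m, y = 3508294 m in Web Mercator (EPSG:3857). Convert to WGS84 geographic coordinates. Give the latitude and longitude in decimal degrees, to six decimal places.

lat 30.036901°, lon 31.647701°

R = 6378137 m. λ = x/R = 31.64770136°.
φ = 2·arctan(exp(y/R)) − 90° = 2·arctan(1.73334) − 90° = 30.03690096°.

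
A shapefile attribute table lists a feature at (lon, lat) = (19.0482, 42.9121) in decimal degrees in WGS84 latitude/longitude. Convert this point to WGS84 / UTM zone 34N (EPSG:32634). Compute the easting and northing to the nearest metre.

E 340683 m, N 4752902 m

Zone 34 central meridian λ₀ = 6×34 − 183 = 21°; Δλ = -1.9518°.
Transverse Mercator on WGS84 with k₀ = 0.9996 gives E = 340683.114 m, N = 4752901.717 m.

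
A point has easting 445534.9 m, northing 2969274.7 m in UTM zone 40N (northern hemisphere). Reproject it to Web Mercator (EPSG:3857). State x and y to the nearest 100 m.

x 6284200 m, y 3104000 m

Unproject from UTM 40N (λ₀ = 57°) → φ = 26.84400037°, λ = 56.45180013°.
Web Mercator (R = 6378137 m): x = 6284185.645 m, y = 3103995.139 m.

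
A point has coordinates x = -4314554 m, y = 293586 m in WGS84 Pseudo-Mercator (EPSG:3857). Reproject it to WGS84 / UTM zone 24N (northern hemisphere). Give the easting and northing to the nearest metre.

Web Mercator inverse (R = 6378137 m) → φ = 2.63639709°, λ = -38.75829802°.
UTM 24N forward: E = 526867.181 m, N = 291405.763 m.

E 526867 m, N 291406 m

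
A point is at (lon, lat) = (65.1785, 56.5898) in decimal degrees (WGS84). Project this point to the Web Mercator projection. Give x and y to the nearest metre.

Web Mercator is spherical with R = a = 6378137 m.
x = R·λ = 6378137 × 1.137579427 = 7255637.431 m.
y = R·ln tan(π/4 + φ/2) = 6378137 × 1.203601526 = 7676735.429 m.

x 7255637 m, y 7676735 m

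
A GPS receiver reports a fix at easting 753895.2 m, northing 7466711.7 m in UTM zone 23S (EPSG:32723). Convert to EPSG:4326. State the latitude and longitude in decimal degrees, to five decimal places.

lat -22.88830°, lon -42.52510°

Zone 23S: λ₀ = -45°, k₀ = 0.9996, false easting 500000 m, false northing 10000000 m.
Meridian distance M = (N − FN)/k₀ = -2534302.0 m.
Inverse transverse Mercator on WGS84 gives φ = -22.88829967°, λ = -42.52509994°.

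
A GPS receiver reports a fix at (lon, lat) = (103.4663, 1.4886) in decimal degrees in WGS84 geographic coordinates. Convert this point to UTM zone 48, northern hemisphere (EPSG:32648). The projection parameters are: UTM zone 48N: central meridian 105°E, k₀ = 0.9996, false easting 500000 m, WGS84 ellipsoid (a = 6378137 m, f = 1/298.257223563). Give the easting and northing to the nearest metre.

Zone 48 central meridian λ₀ = 6×48 − 183 = 105°; Δλ = -1.5337°.
Transverse Mercator on WGS84 with k₀ = 0.9996 gives E = 329374.313 m, N = 164594.734 m.

E 329374 m, N 164595 m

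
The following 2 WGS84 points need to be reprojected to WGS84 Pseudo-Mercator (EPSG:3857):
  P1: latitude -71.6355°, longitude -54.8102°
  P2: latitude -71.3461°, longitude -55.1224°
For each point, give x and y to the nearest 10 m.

Web Mercator: x = R·λ, y = R·ln tan(π/4+φ/2), R = 6378137 m.
P1 (-71.6355°, -54.8102°) → (-6101443.554, -11623146.118) m.
P2 (-71.3461°, -55.1224°) → (-6136197.499, -11521663.040) m.

P1: x -6101440 m, y -11623150 m; P2: x -6136200 m, y -11521660 m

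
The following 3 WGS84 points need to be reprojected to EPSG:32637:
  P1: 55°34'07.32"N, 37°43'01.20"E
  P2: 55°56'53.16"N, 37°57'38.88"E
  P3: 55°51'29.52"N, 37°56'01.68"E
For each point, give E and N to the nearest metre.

P1: E 419096 m, N 6158826 m; P2: E 435102 m, N 6200791 m; P3: E 433262 m, N 6190812 m

UTM zone 37N: λ₀ = 39°, k₀ = 0.9996.
P1 (55.5687°, 37.7170°) → (419095.698, 6158825.941) m.
P2 (55.9481°, 37.9608°) → (435101.862, 6200790.931) m.
P3 (55.8582°, 37.9338°) → (433261.592, 6190811.774) m.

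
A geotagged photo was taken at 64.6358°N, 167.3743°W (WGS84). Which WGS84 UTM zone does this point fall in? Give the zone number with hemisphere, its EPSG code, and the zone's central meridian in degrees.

UTM zone = ⌊(λ + 180)/6⌋ + 1; -167.3743° ∈ [-168°, -162°) → zone 3.
Hemisphere: N (φ ≥ 0).
Central meridian λ₀ = 6×3 − 183 = -165°.
EPSG code: 32603.

Zone 3N (EPSG:32603), central meridian -165°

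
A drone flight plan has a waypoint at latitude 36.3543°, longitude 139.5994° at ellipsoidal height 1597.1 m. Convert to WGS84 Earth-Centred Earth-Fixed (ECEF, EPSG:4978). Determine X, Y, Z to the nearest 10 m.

WGS84: a = 6378137 m, e² = 0.006694380; N(φ) = a/√(1−e²sin²φ) = 6385651.905 m.
X = (N+h)·cosφ·cosλ = -3917378.061 m; Y = (N+h)·cosφ·sinλ = 3334020.790 m; Z = (N(1−e²)+h)·sinφ = 3760872.394 m.

X -3917380 m, Y 3334020 m, Z 3760870 m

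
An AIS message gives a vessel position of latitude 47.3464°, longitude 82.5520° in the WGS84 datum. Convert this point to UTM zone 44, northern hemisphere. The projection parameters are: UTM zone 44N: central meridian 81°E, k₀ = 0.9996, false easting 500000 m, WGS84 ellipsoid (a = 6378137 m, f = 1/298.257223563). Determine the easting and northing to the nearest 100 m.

E 617200 m, N 5244800 m

Zone 44 central meridian λ₀ = 6×44 − 183 = 81°; Δλ = +1.5520°.
Transverse Mercator on WGS84 with k₀ = 0.9996 gives E = 617225.781 m, N = 5244827.272 m.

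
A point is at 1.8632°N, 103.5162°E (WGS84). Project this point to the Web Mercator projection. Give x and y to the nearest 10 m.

x 11523370 m, y 207450 m

Web Mercator is spherical with R = a = 6378137 m.
x = R·λ = 6378137 × 1.806698519 = 11523370.673 m.
y = R·ln tan(π/4 + φ/2) = 6378137 × 0.032524708 = 207447.040 m.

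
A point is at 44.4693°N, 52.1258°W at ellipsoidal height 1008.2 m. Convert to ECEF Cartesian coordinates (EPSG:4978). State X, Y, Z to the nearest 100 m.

WGS84: a = 6378137 m, e² = 0.006694380; N(φ) = a/√(1−e²sin²φ) = 6388639.571 m.
X = (N+h)·cosφ·cosλ = 2799408.339 m; Y = (N+h)·cosφ·sinλ = -3599340.876 m; Z = (N(1−e²)+h)·sinφ = 4446160.612 m.

X 2799400 m, Y -3599300 m, Z 4446200 m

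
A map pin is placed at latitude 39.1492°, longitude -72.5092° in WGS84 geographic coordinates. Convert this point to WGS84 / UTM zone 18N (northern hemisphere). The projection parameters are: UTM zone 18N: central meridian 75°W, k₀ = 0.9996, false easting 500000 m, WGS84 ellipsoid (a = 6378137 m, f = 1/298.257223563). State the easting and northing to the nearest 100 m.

E 715200 m, N 4336300 m

Zone 18 central meridian λ₀ = 6×18 − 183 = -75°; Δλ = +2.4908°.
Transverse Mercator on WGS84 with k₀ = 0.9996 gives E = 715242.938 m, N = 4336288.504 m.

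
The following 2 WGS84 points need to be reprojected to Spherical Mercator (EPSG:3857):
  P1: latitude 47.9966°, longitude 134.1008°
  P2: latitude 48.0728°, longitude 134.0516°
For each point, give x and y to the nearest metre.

Web Mercator: x = R·λ, y = R·ln tan(π/4+φ/2), R = 6378137 m.
P1 (47.9966°, 134.1008°) → (14928032.771, 6106289.215) m.
P2 (48.0728°, 134.0516°) → (14922555.852, 6118974.718) m.

P1: x 14928033 m, y 6106289 m; P2: x 14922556 m, y 6118975 m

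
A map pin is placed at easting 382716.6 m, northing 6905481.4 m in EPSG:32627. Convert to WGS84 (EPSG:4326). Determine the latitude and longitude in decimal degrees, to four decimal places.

lat 62.2626°, lon -23.2590°

Zone 27N: λ₀ = -21°, k₀ = 0.9996, false easting 500000 m.
Meridian distance M = (N − FN)/k₀ = 6908244.7 m.
Inverse transverse Mercator on WGS84 gives φ = 62.26260022°, λ = -23.25899951°.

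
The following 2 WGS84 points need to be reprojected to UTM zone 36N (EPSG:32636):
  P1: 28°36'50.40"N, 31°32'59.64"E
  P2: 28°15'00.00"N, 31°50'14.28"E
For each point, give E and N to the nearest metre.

UTM zone 36N: λ₀ = 33°, k₀ = 0.9996.
P1 (28.6140°, 31.5499°) → (358230.578, 3166080.636) m.
P2 (28.2500°, 31.8373°) → (385940.974, 3125444.476) m.

P1: E 358231 m, N 3166081 m; P2: E 385941 m, N 3125444 m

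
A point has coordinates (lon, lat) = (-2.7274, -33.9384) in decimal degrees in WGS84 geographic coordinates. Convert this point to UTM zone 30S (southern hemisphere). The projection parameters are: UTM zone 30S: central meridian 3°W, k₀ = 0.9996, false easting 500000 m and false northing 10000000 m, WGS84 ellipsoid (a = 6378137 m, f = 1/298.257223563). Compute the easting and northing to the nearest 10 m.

Zone 30 central meridian λ₀ = 6×30 − 183 = -3°; Δλ = +0.2726°.
Transverse Mercator on WGS84 with k₀ = 0.9996 gives E = 525192.212 m, N = 6244640.615 m.

E 525190 m, N 6244640 m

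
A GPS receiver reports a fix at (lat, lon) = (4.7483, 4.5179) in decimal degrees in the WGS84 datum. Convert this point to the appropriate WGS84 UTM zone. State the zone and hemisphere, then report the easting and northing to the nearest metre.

Zone 31N: E 668348 m, N 525026 m

Longitude 4.5179° lies in the 6° band [0°, 6°), giving zone 31; latitude is north of the equator, so 31N.
Zone 31 central meridian λ₀ = 6×31 − 183 = 3°; Δλ = +1.5179°.
Transverse Mercator on WGS84 with k₀ = 0.9996 gives E = 668347.995 m, N = 525026.493 m.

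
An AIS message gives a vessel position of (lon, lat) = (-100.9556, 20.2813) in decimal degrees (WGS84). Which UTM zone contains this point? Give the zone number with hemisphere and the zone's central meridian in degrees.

Zone 14N, central meridian -99°

UTM zone = ⌊(λ + 180)/6⌋ + 1; -100.9556° ∈ [-102°, -96°) → zone 14.
Hemisphere: N (φ ≥ 0).
Central meridian λ₀ = 6×14 − 183 = -99°.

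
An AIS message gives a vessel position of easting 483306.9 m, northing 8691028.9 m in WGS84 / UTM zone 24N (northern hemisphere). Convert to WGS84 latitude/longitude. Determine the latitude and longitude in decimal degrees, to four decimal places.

lat 78.2917°, lon -39.7369°

Zone 24N: λ₀ = -39°, k₀ = 0.9996, false easting 500000 m.
Meridian distance M = (N − FN)/k₀ = 8694506.7 m.
Inverse transverse Mercator on WGS84 gives φ = 78.29169988°, λ = -39.73689871°.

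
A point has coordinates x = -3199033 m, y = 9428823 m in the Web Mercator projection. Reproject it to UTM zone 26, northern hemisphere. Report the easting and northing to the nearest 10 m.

Web Mercator inverse (R = 6378137 m) → φ = 64.30960078°, λ = -28.73740238°.
UTM 26N forward: E = 415969.442 m, N = 7132662.796 m.

E 415970 m, N 7132660 m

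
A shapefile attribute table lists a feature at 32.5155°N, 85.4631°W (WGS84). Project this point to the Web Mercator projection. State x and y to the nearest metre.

Web Mercator is spherical with R = a = 6378137 m.
x = R·λ = 6378137 × -1.491612484 = -9513708.774 m.
y = R·ln tan(π/4 + φ/2) = 6378137 × 0.600672244 = 3831169.863 m.

x -9513709 m, y 3831170 m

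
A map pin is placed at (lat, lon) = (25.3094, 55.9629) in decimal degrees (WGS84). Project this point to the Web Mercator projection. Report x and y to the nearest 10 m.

Web Mercator is spherical with R = a = 6378137 m.
x = R·λ = 6378137 × 0.976736864 = 6229761.531 m.
y = R·ln tan(π/4 + φ/2) = 6378137 × 0.456841168 = 2913795.556 m.

x 6229760 m, y 2913800 m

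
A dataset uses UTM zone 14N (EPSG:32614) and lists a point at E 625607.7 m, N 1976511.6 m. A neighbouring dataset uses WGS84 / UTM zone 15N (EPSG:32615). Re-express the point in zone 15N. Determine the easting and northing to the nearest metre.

UTM 14N → geographic: φ = 17.87279994°, λ = -97.81440026°.
UTM 15N (λ₀ = -93°) forward: E = -10520.185 m, N = 1982706.511 m.

E -10520 m, N 1982707 m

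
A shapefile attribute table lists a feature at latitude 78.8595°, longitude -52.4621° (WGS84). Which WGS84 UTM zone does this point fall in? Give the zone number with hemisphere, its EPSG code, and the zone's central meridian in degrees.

Zone 22N (EPSG:32622), central meridian -51°

UTM zone = ⌊(λ + 180)/6⌋ + 1; -52.4621° ∈ [-54°, -48°) → zone 22.
Hemisphere: N (φ ≥ 0).
Central meridian λ₀ = 6×22 − 183 = -51°.
EPSG code: 32622.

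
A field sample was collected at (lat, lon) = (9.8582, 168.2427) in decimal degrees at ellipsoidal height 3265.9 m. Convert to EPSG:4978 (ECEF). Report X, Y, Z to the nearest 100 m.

X -6155900 m, Y 1281200 m, Z 1085400 m

WGS84: a = 6378137 m, e² = 0.006694380; N(φ) = a/√(1−e²sin²φ) = 6378762.890 m.
X = (N+h)·cosφ·cosλ = -6155873.946 m; Y = (N+h)·cosφ·sinλ = 1281241.890 m; Z = (N(1−e²)+h)·sinφ = 1085358.511 m.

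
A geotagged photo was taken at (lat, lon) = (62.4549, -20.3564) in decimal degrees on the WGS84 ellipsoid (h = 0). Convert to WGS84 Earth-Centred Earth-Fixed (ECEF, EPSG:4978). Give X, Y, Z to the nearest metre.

X 2772646 m, Y -1028737 m, Z 5632139 m

WGS84: a = 6378137 m, e² = 0.006694380; N(φ) = a/√(1−e²sin²φ) = 6394986.776 m.
X = (N+h)·cosφ·cosλ = 2772645.5001 m; Y = (N+h)·cosφ·sinλ = -1028736.604 m; Z = (N(1−e²)+h)·sinφ = 5632138.674 m.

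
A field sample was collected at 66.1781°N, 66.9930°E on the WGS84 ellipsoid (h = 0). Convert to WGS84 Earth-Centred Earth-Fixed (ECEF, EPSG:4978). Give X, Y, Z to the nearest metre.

WGS84: a = 6378137 m, e² = 0.006694380; N(φ) = a/√(1−e²sin²φ) = 6396078.597 m.
X = (N+h)·cosφ·cosλ = 1009683.472 m; Y = (N+h)·cosφ·sinλ = 2377857.440 m; Z = (N(1−e²)+h)·sinφ = 5811997.017 m.

X 1009683 m, Y 2377857 m, Z 5811997 m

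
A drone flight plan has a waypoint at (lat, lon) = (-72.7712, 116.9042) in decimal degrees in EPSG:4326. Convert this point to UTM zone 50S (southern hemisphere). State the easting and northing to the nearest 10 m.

Zone 50 central meridian λ₀ = 6×50 − 183 = 117°; Δλ = -0.0958°.
Transverse Mercator on WGS84 with k₀ = 0.9996 gives E = 496832.908 m, N = 1925040.684 m.

E 496830 m, N 1925040 m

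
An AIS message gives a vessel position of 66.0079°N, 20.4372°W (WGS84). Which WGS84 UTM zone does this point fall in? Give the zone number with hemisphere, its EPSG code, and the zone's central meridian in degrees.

Zone 27N (EPSG:32627), central meridian -21°

UTM zone = ⌊(λ + 180)/6⌋ + 1; -20.4372° ∈ [-24°, -18°) → zone 27.
Hemisphere: N (φ ≥ 0).
Central meridian λ₀ = 6×27 − 183 = -21°.
EPSG code: 32627.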